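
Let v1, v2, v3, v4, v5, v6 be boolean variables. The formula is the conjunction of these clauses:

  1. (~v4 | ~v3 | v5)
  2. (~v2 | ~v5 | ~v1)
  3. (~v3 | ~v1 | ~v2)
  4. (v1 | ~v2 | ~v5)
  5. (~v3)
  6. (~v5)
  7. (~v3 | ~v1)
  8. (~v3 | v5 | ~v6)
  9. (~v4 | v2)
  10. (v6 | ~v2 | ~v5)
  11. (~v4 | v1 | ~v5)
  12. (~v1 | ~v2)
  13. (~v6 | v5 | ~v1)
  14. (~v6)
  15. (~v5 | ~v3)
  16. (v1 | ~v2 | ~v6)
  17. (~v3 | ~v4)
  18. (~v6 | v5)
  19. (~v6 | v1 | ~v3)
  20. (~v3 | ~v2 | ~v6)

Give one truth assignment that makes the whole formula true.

v1 = F, v2 = F, v3 = F, v4 = F, v5 = F, v6 = F

Unit propagation: (~v3) forces v3 = False.
The clause (~v5) is unit: v5 must be False.
The clause (~v6) is unit: v6 must be False.
Pure literal: v1 appears only negated; assign v1 = False.
Pure literal: v4 appears only negated; assign v4 = False.
v2 is now unconstrained; take v2 = False.
Every clause has at least one true literal under this assignment.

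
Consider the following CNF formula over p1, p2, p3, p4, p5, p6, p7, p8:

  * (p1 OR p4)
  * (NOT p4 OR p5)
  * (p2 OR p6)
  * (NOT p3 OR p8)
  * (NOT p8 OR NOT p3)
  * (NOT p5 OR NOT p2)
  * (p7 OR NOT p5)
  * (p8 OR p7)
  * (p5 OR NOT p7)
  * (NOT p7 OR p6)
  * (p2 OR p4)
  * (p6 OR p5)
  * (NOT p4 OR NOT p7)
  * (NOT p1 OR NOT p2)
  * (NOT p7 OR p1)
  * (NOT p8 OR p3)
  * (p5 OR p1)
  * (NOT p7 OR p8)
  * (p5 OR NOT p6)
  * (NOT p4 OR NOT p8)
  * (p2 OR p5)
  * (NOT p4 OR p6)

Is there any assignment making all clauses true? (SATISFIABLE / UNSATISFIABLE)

UNSATISFIABLE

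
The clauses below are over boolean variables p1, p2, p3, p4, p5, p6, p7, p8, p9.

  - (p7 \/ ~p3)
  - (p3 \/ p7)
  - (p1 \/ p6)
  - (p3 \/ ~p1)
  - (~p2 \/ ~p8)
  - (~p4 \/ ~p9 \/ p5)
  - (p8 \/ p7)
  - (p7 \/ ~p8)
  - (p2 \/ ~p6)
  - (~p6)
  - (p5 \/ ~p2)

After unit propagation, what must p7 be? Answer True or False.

(~p6) stands alone — p6 = False.
(p1 \/ p6) with p6 = False leaves only p1, so p1 = True.
(p3 \/ ~p1) with p1 = True leaves only p3, so p3 = True.
(p7 \/ ~p3) with p3 = True leaves only p7, so p7 = True.

True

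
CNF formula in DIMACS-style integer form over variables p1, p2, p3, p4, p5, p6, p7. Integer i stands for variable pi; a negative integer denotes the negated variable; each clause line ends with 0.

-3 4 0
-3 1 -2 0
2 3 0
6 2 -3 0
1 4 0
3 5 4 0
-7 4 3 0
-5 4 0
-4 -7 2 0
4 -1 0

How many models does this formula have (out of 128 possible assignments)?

28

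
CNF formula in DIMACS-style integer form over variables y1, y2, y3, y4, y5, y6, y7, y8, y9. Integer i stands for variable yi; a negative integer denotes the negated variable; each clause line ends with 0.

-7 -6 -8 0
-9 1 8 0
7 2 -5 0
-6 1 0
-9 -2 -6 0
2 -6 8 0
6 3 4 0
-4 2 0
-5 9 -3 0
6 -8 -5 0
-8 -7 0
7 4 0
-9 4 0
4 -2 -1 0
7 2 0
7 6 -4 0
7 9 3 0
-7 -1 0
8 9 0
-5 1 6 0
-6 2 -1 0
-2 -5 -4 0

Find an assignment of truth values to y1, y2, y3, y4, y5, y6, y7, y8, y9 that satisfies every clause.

y1 = True  y2 = True  y3 = True  y4 = True  y5 = False  y6 = True  y7 = False  y8 = True  y9 = False

Check each clause:
  1. {¬y7, ¬y6, ¬y8} — ¬y7 is true.
  2. {y8, y1, ¬y9} — y8 is true.
  3. {¬y5, y7, y2} — y2 is true.
  4. {¬y6, y1} — y1 is true.
  5. {¬y2, ¬y6, ¬y9} — ¬y9 is true.
  6. {y2, y8, ¬y6} — y8 is true.
  7. {y3, y6, y4} — y3 is true.
  8. {y2, ¬y4} — y2 is true.
  9. {¬y5, y9, ¬y3} — ¬y5 is true.
  10. {¬y5, ¬y8, y6} — ¬y5 is true.
  11. {¬y7, ¬y8} — ¬y7 is true.
  12. {y4, y7} — y4 is true.
  13. {y4, ¬y9} — y4 is true.
  14. {y4, ¬y2, ¬y1} — y4 is true.
  15. {y2, y7} — y2 is true.
  16. {y6, ¬y4, y7} — y6 is true.
  17. {y3, y7, y9} — y3 is true.
  18. {¬y1, ¬y7} — ¬y7 is true.
  19. {y9, y8} — y8 is true.
  20. {¬y5, y1, y6} — y1 is true.
  21. {¬y1, y2, ¬y6} — y2 is true.
  22. {¬y2, ¬y4, ¬y5} — ¬y5 is true.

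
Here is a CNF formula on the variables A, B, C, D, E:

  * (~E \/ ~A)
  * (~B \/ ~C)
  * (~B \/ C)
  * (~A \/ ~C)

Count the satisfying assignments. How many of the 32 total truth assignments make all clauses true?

10

Split on C, then A.
  C=T, A=T: a clause becomes empty — 0.
  C=T, A=F: remaining (B,D,E) ∈ {(F,F,F); (F,F,T); (F,T,F); (F,T,T)} — 4.
  C=F, A=T: remaining (B,D,E) ∈ {(F,F,F); (F,T,F)} — 2.
  C=F, A=F: remaining (B,D,E) ∈ {(F,F,F); (F,F,T); (F,T,F); (F,T,T)} — 4.
Total: 0 + 4 + 2 + 4 = 10.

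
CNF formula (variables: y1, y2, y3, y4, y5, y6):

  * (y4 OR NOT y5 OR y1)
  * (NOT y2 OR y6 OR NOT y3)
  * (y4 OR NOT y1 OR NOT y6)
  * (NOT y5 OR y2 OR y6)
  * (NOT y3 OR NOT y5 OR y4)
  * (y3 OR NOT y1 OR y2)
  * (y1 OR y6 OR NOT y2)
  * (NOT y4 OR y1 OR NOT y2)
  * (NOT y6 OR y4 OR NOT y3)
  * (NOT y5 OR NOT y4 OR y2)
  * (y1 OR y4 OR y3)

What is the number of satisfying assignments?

16

Split on y4, then y1.
  y4=1, y1=1: 8 of the 16 assignments to (y2,y3,y5,y6) work.
  y4=1, y1=0: remaining (y2,y3,y5,y6) ∈ {(0,0,0,0); (0,0,0,1); (0,1,0,0); (0,1,0,1)} — 4.
  y4=0, y1=1: remaining (y2,y3,y5,y6) ∈ {(0,1,0,0); (1,0,0,0); (1,0,1,0)} — 3.
  y4=0, y1=0: remaining (y2,y3,y5,y6) ∈ {(0,1,0,0)} — 1.
Total: 8 + 4 + 3 + 1 = 16.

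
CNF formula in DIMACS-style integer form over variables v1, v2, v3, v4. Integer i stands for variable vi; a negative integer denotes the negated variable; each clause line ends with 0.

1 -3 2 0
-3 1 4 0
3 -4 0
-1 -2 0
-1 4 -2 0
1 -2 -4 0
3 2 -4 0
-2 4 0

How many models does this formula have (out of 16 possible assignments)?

4

The models are:
  v1=0 v2=0 v3=0 v4=0
  v1=1 v2=0 v3=0 v4=0
  v1=1 v2=0 v3=1 v4=0
  v1=1 v2=0 v3=1 v4=1
Count: 4.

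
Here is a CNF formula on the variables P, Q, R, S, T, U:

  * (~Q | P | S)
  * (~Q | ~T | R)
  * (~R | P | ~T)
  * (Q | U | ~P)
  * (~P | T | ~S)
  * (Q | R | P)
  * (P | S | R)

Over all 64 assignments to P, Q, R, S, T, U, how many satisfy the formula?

Case analysis on P and Q:
  P=T, Q=T: U free; 4 ways for (R,S,T) × 2^1 = 8.
  P=T, Q=F: R free; 3 ways for (S,T,U) × 2^1 = 6.
  P=F, Q=T: remaining (R,S,T,U) ∈ {(F,T,F,F); (F,T,F,T); (T,T,F,F); (T,T,F,T)} — 4.
  P=F, Q=F: remaining (R,S,T,U) ∈ {(T,F,F,F); (T,F,F,T); (T,T,F,F); (T,T,F,T)} — 4.
Total: 8 + 6 + 4 + 4 = 22.

22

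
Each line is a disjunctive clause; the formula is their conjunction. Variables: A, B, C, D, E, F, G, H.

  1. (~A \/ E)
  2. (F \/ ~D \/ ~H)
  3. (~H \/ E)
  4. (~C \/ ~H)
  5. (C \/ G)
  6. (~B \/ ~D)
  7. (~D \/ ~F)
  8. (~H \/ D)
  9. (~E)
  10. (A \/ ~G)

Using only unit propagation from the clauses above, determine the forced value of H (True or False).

False

(~E) stands alone — E = False.
(~A \/ E) with E = False leaves only ~A, so A = False.
In (E \/ ~H), E is now false; ~H must hold, so H = False.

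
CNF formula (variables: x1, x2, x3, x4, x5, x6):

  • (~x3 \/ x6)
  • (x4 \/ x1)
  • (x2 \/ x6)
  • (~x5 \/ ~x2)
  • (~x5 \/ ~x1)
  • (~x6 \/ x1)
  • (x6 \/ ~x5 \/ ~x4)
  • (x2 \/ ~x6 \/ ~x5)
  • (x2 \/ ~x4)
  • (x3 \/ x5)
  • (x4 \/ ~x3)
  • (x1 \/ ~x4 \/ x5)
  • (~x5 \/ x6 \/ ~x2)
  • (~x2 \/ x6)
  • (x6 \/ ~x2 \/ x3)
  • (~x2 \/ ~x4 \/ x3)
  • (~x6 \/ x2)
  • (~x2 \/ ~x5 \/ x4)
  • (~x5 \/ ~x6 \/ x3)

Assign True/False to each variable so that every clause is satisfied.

x1 = T, x2 = T, x3 = T, x4 = T, x5 = F, x6 = T

Check each clause:
  1. (x6 \/ ~x3) — x6 is true.
  2. (x1 \/ x4) — x1 is true.
  3. (x6 \/ x2) — x2 is true.
  4. (~x5 \/ ~x2) — ~x5 is true.
  5. (~x1 \/ ~x5) — ~x5 is true.
  6. (x1 \/ ~x6) — x1 is true.
  7. (~x4 \/ ~x5 \/ x6) — ~x5 is true.
  8. (~x6 \/ x2 \/ ~x5) — x2 is true.
  9. (x2 \/ ~x4) — x2 is true.
  10. (x5 \/ x3) — x3 is true.
  11. (~x3 \/ x4) — x4 is true.
  12. (x1 \/ ~x4 \/ x5) — x1 is true.
  13. (~x5 \/ x6 \/ ~x2) — ~x5 is true.
  14. (x6 \/ ~x2) — x6 is true.
  15. (x6 \/ ~x2 \/ x3) — x3 is true.
  16. (~x4 \/ x3 \/ ~x2) — x3 is true.
  17. (~x6 \/ x2) — x2 is true.
  18. (~x2 \/ x4 \/ ~x5) — ~x5 is true.
  19. (~x5 \/ ~x6 \/ x3) — x3 is true.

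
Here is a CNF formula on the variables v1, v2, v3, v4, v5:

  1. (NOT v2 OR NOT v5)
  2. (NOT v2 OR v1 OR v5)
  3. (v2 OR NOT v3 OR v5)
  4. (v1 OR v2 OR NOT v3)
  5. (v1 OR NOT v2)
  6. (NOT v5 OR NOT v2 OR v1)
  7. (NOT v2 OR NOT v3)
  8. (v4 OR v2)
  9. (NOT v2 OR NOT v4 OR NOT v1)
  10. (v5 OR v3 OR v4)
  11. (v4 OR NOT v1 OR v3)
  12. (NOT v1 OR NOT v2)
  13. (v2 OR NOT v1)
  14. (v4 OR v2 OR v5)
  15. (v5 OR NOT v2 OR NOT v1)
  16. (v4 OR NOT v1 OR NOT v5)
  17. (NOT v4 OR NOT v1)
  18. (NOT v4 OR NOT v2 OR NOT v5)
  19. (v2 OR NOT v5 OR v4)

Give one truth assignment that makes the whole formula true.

v1=False, v2=False, v3=False, v4=True, v5=False

Set v1 = False and propagate.
  then v2 is forced to False.
  then v3 is forced to False.
  then v4 is forced to True.
v5 is now unconstrained; take v5 = False.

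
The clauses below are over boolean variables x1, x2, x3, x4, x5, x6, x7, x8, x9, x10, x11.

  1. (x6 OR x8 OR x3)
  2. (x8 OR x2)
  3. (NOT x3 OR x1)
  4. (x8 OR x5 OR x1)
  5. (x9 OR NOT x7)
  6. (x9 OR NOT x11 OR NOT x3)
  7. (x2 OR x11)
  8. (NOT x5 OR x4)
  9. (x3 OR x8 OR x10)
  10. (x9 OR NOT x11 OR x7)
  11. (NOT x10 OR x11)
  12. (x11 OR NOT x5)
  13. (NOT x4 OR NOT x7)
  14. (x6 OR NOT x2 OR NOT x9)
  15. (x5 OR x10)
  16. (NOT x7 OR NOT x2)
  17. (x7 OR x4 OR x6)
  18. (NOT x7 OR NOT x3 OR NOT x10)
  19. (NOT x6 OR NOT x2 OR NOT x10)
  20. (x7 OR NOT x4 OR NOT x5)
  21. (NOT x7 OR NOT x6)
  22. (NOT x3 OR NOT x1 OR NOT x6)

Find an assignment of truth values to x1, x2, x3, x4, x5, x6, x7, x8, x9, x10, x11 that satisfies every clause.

x1 = 0, x2 = 0, x3 = 0, x4 = 1, x5 = 0, x6 = 1, x7 = 0, x8 = 1, x9 = 1, x10 = 1, x11 = 1

Check each clause:
  1. (x3 OR x8 OR x6) — x8 is true.
  2. (x8 OR x2) — x8 is true.
  3. (x1 OR NOT x3) — NOT x3 is true.
  4. (x1 OR x5 OR x8) — x8 is true.
  5. (x9 OR NOT x7) — x9 is true.
  6. (NOT x3 OR x9 OR NOT x11) — NOT x3 is true.
  7. (x2 OR x11) — x11 is true.
  8. (NOT x5 OR x4) — NOT x5 is true.
  9. (x10 OR x8 OR x3) — x8 is true.
  10. (NOT x11 OR x7 OR x9) — x9 is true.
  11. (x11 OR NOT x10) — x11 is true.
  12. (NOT x5 OR x11) — x11 is true.
  13. (NOT x4 OR NOT x7) — NOT x7 is true.
  14. (NOT x2 OR x6 OR NOT x9) — NOT x2 is true.
  15. (x10 OR x5) — x10 is true.
  16. (NOT x7 OR NOT x2) — NOT x7 is true.
  17. (x6 OR x7 OR x4) — x4 is true.
  18. (NOT x3 OR NOT x7 OR NOT x10) — NOT x7 is true.
  19. (NOT x6 OR NOT x10 OR NOT x2) — NOT x2 is true.
  20. (NOT x4 OR NOT x5 OR x7) — NOT x5 is true.
  21. (NOT x6 OR NOT x7) — NOT x7 is true.
  22. (NOT x3 OR NOT x1 OR NOT x6) — NOT x3 is true.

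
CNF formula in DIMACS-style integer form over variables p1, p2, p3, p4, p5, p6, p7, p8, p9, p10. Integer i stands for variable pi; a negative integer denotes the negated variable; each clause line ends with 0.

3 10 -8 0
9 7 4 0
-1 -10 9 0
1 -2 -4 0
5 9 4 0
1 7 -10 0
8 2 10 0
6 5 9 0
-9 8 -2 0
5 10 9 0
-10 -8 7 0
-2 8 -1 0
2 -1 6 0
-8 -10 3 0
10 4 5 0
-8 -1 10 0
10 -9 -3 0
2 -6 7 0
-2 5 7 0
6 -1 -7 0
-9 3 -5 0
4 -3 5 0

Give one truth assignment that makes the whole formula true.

p1 = F  p2 = F  p3 = F  p4 = T  p5 = F  p6 = F  p7 = T  p8 = F  p9 = T  p10 = T

Set p1 = False and propagate.
Set p2 = False and propagate.
Set p3 = False and propagate.
For the remaining variables, p4 = True, p5 = False, p6 = False, p7 = True, p8 = False, p9 = True, p10 = True works.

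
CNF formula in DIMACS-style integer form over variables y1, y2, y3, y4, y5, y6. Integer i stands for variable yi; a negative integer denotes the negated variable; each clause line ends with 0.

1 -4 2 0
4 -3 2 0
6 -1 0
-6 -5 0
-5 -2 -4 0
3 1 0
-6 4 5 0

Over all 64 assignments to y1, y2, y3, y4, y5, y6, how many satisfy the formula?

Split on y4, then y1.
  y4=T, y1=T: remaining (y2,y3,y5,y6) ∈ {(F,F,F,T); (F,T,F,T); (T,F,F,T); (T,T,F,T)} — 4.
  y4=T, y1=F: remaining (y2,y3,y5,y6) ∈ {(T,T,F,F); (T,T,F,T)} — 2.
  y4=F, y1=T: a clause becomes empty — 0.
  y4=F, y1=F: remaining (y2,y3,y5,y6) ∈ {(T,T,F,F); (T,T,T,F)} — 2.
Total: 4 + 2 + 0 + 2 = 8.

8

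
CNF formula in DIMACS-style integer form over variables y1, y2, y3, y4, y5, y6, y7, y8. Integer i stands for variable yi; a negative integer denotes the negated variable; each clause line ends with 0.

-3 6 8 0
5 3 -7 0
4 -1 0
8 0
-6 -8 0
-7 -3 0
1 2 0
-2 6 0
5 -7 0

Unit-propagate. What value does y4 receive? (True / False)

Unit clause (y8) sets y8 = True.
From (¬y6 ∨ ¬y8) and y8 = True: y6 = False.
(y6 ∨ ¬y2): since y6 = False, the clause reduces to (¬y2). y2 = False.
(y2 ∨ y1): since y2 = False, the clause reduces to (y1). y1 = True.
(¬y1 ∨ y4): since y1 = True, the clause reduces to (y4). y4 = True.

True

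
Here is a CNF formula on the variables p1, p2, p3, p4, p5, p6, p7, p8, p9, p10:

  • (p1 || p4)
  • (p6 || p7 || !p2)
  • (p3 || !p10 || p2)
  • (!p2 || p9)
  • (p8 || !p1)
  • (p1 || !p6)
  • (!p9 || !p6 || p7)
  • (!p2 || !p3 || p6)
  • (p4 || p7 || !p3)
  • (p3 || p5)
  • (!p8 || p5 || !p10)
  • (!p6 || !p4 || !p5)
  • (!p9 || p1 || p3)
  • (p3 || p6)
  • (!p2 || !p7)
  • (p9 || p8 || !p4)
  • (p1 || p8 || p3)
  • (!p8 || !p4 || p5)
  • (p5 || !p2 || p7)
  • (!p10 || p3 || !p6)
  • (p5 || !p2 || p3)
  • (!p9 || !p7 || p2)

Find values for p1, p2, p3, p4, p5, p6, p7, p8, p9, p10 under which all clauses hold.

Pure literal: p10 appears only negated; assign p10 = False.
Branch on p1: take p1 = True.
  then p8 is forced to True.
Try p2 = False.
The remaining clauses are satisfied by p3 = False, p4 = False, p5 = True, p6 = True, p7 = False, p9 = False.

p1=True, p2=False, p3=False, p4=False, p5=True, p6=True, p7=False, p8=True, p9=False, p10=False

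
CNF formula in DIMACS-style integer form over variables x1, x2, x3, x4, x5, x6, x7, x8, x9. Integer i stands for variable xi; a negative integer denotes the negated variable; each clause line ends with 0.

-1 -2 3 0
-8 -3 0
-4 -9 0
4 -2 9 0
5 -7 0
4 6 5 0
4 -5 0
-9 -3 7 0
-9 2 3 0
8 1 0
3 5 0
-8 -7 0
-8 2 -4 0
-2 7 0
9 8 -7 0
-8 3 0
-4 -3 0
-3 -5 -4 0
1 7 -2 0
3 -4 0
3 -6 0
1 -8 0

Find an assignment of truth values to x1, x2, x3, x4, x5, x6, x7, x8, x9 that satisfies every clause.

x1 = T, x2 = F, x3 = T, x4 = F, x5 = F, x6 = T, x7 = F, x8 = F, x9 = F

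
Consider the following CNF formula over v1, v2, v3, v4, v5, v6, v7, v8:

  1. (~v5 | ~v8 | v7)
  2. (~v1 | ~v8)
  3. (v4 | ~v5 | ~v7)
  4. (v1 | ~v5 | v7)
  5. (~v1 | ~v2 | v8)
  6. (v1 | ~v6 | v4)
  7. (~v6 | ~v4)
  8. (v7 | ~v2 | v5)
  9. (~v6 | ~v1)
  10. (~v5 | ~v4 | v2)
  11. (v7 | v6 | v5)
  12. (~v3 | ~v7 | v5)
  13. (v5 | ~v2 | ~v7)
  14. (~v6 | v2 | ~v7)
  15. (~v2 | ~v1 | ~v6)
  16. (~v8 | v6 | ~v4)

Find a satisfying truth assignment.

v1 = False, v2 = False, v3 = False, v4 = False, v5 = False, v6 = False, v7 = True, v8 = False

Check each clause:
  1. (~v8 | v7 | ~v5) — ~v8 is true.
  2. (~v8 | ~v1) — ~v8 is true.
  3. (v4 | ~v7 | ~v5) — ~v5 is true.
  4. (v7 | v1 | ~v5) — ~v5 is true.
  5. (v8 | ~v1 | ~v2) — ~v2 is true.
  6. (~v6 | v4 | v1) — ~v6 is true.
  7. (~v4 | ~v6) — ~v6 is true.
  8. (v7 | ~v2 | v5) — ~v2 is true.
  9. (~v6 | ~v1) — ~v6 is true.
  10. (~v5 | v2 | ~v4) — ~v5 is true.
  11. (v5 | v7 | v6) — v7 is true.
  12. (v5 | ~v3 | ~v7) — ~v3 is true.
  13. (~v7 | v5 | ~v2) — ~v2 is true.
  14. (v2 | ~v6 | ~v7) — ~v6 is true.
  15. (~v1 | ~v2 | ~v6) — ~v6 is true.
  16. (v6 | ~v4 | ~v8) — ~v8 is true.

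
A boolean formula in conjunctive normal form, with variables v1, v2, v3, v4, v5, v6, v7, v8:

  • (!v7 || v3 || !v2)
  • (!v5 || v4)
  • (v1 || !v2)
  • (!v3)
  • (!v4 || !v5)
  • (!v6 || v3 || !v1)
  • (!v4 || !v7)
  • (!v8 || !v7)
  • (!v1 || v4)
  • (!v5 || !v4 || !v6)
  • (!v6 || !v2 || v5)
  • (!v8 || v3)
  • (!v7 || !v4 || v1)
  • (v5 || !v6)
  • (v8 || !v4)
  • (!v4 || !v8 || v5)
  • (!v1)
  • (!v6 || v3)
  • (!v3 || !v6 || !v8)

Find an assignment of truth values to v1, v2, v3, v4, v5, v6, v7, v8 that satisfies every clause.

v1=False, v2=False, v3=False, v4=False, v5=False, v6=False, v7=True, v8=False

(!v3) is a unit clause, so v3 = False.
Unit propagation: (!v8) forces v8 = False.
Unit propagation: (!v4) forces v4 = False.
(!v5) is a unit clause, so v5 = False.
(!v1) is a unit clause, so v1 = False.
Unit propagation: (!v2) forces v2 = False.
The clause (!v6) is unit: v6 must be False.
v7 is now unconstrained; take v7 = True.
Every clause has at least one true literal under this assignment.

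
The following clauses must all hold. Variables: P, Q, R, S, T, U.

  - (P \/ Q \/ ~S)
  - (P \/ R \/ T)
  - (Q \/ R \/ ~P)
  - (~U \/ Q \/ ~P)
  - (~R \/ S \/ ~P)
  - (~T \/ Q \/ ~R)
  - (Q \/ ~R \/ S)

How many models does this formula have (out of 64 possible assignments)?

27

Split on P, then Q.
  P=1, Q=1: T, U free; 3 ways for (R,S) × 2^2 = 12.
  P=1, Q=0: remaining (R,S,T,U) ∈ {(1,1,0,0)} — 1.
  P=0, Q=1: S, U free; 3 ways for (R,T) × 2^2 = 12.
  P=0, Q=0: remaining (R,S,T,U) ∈ {(0,0,1,0); (0,0,1,1)} — 2.
Total: 12 + 1 + 12 + 2 = 27.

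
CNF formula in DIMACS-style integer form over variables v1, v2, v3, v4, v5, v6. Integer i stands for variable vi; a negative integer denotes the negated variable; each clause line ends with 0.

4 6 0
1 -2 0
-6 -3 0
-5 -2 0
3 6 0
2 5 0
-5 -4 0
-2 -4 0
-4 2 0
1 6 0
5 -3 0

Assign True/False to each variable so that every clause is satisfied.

v1=True  v2=False  v3=False  v4=False  v5=True  v6=True

Check each clause:
  1. (v4 \/ v6) — v6 is true.
  2. (v1 \/ ~v2) — v1 is true.
  3. (~v3 \/ ~v6) — ~v3 is true.
  4. (~v5 \/ ~v2) — ~v2 is true.
  5. (v6 \/ v3) — v6 is true.
  6. (v2 \/ v5) — v5 is true.
  7. (~v5 \/ ~v4) — ~v4 is true.
  8. (~v2 \/ ~v4) — ~v4 is true.
  9. (~v4 \/ v2) — ~v4 is true.
  10. (v1 \/ v6) — v1 is true.
  11. (~v3 \/ v5) — v5 is true.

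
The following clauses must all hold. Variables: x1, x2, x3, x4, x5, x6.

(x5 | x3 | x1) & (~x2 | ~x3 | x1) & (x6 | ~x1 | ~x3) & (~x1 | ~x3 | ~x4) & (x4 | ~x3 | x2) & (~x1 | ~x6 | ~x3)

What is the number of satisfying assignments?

Split on x3, then x1.
  x3=1, x1=1: a clause becomes empty — 0.
  x3=1, x1=0: remaining (x2,x4,x5,x6) ∈ {(0,1,0,0); (0,1,0,1); (0,1,1,0); (0,1,1,1)} — 4.
  x3=0, x1=1: x2, x4, x5, x6 free → 2^4 = 16.
  x3=0, x1=0: forces x5=1; x2, x4, x6 free → 2^3 = 8.
Total: 0 + 4 + 16 + 8 = 28.

28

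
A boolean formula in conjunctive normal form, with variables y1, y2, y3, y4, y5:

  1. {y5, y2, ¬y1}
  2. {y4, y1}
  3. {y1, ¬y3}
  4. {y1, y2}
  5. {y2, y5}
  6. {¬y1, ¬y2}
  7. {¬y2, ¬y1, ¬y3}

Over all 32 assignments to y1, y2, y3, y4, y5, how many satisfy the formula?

The models are:
  y1=F y2=T y3=F y4=T y5=F
  y1=F y2=T y3=F y4=T y5=T
  y1=T y2=F y3=F y4=F y5=T
  y1=T y2=F y3=F y4=T y5=T
  y1=T y2=F y3=T y4=F y5=T
  y1=T y2=F y3=T y4=T y5=T
That's 6 in total.

6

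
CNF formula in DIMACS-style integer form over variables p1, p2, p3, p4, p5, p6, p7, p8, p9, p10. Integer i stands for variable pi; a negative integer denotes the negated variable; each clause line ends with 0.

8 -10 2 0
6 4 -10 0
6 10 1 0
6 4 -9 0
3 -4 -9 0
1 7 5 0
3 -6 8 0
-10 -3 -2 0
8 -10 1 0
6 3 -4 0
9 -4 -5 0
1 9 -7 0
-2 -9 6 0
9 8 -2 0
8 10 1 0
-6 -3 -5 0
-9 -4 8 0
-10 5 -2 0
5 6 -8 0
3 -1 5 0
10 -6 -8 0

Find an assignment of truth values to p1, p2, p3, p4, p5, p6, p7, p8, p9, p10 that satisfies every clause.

p1=True  p2=False  p3=True  p4=True  p5=True  p6=False  p7=False  p8=True  p9=True  p10=False

Try p1 = True.
Branch on p2: take p2 = False.
For the remaining variables, p3 = True, p4 = True, p5 = True, p6 = False, p7 = False, p8 = True, p9 = True, p10 = False works.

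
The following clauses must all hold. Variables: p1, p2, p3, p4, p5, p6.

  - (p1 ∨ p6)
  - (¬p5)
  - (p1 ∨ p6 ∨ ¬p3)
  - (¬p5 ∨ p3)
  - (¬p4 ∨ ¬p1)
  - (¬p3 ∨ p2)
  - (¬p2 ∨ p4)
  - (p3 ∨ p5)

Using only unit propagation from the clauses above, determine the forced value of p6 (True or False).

Unit clause (¬p5) sets p5 = False.
(p5 ∨ p3) with p5 = False leaves only p3, so p3 = True.
In (¬p3 ∨ p2), ¬p3 is now false; p2 must hold, so p2 = True.
From (p4 ∨ ¬p2) and p2 = True: p4 = True.
(¬p1 ∨ ¬p4): since p4 = True, the clause reduces to (¬p1). p1 = False.
(p1 ∨ p6): since p1 = False, the clause reduces to (p6). p6 = True.

True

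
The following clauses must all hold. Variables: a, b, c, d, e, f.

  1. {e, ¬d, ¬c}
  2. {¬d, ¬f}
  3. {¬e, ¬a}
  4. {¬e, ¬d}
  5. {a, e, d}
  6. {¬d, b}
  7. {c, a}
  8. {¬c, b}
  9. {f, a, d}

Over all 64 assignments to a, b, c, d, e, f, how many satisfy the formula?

Satisfying assignments:
  a=F b=T c=T d=F e=T f=T
  a=T b=F c=F d=F e=F f=F
  a=T b=F c=F d=F e=F f=T
  a=T b=T c=F d=F e=F f=F
  a=T b=T c=F d=F e=F f=T
  a=T b=T c=F d=T e=F f=F
  a=T b=T c=T d=F e=F f=F
  a=T b=T c=T d=F e=F f=T
Count: 8.

8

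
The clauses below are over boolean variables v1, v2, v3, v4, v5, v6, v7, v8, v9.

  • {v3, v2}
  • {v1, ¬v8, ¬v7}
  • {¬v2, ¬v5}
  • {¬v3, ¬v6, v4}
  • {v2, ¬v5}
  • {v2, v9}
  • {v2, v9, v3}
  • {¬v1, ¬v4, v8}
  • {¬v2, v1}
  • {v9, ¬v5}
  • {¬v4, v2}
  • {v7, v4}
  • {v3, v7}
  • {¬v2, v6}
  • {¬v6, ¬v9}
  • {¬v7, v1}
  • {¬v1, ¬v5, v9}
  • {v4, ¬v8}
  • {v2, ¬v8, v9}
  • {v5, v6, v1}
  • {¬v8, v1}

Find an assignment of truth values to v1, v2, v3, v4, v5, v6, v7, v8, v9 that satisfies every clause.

v1 = 1  v2 = 1  v3 = 0  v4 = 0  v5 = 0  v6 = 1  v7 = 1  v8 = 0  v9 = 0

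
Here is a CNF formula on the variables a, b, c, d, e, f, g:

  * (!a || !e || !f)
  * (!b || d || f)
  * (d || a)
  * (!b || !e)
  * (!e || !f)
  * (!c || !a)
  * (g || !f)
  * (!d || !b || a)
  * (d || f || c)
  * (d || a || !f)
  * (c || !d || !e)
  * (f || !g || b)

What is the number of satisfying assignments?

Case analysis on f and d:
  f=T, d=T: remaining (a,b,c,e,g) ∈ {(F,F,F,F,T); (F,F,T,F,T); (T,F,F,F,T); (T,T,F,F,T)} — 4.
  f=T, d=F: remaining (a,b,c,e,g) ∈ {(T,F,F,F,T); (T,T,F,F,T)} — 2.
  f=F, d=T: 6 of the 32 assignments to (a,b,c,e,g) work.
  f=F, d=F: a clause becomes empty — 0.
Total: 4 + 2 + 6 + 0 = 12.

12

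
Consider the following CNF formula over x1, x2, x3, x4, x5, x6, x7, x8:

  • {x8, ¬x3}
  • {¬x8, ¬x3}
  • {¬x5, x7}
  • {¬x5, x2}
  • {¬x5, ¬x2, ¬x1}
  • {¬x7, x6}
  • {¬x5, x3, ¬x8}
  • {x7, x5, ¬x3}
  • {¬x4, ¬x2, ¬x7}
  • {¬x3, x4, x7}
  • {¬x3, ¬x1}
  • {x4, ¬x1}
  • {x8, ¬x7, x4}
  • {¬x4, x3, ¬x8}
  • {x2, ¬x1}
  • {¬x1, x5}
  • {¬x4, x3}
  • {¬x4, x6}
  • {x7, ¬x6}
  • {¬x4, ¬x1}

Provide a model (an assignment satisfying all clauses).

x1 = False, x2 = True, x3 = False, x4 = False, x5 = False, x6 = True, x7 = True, x8 = True

x1 occurs only negated in the remaining clauses — set x1 = False.
Set x2 = True and propagate.
Branch on x3: take x3 = False.
  then x4 is forced to False.
Set x5 = False and propagate.
The remaining clauses are satisfied by x6 = True, x7 = True, x8 = True.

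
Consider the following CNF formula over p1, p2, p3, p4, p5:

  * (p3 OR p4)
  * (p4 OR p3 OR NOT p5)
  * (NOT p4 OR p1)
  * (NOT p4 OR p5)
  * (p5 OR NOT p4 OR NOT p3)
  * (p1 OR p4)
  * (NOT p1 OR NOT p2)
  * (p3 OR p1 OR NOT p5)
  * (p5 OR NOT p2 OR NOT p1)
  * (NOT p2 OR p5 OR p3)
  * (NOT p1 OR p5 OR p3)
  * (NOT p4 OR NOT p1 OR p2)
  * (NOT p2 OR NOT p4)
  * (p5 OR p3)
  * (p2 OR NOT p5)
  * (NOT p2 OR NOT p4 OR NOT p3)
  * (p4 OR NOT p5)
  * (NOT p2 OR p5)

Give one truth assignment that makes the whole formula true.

Branch on p1: take p1 = True.
  then p2 is forced to False.
  then p4 is forced to False.
  then p3 is forced to True.
  then p5 is forced to False.

p1=T, p2=F, p3=T, p4=F, p5=F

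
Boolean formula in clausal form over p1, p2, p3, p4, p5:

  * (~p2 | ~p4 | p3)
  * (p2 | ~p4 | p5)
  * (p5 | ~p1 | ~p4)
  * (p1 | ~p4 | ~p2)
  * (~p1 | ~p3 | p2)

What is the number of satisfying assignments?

Case analysis on p2 and p4:
  p2=T, p4=T: remaining (p1,p3,p5) ∈ {(T,T,T)} — 1.
  p2=T, p4=F: p1, p3, p5 free → 2^3 = 8.
  p2=F, p4=T: remaining (p1,p3,p5) ∈ {(F,F,T); (F,T,T); (T,F,T)} — 3.
  p2=F, p4=F: p5 free; 3 ways for (p1,p3) × 2^1 = 6.
Total: 1 + 8 + 3 + 6 = 18.

18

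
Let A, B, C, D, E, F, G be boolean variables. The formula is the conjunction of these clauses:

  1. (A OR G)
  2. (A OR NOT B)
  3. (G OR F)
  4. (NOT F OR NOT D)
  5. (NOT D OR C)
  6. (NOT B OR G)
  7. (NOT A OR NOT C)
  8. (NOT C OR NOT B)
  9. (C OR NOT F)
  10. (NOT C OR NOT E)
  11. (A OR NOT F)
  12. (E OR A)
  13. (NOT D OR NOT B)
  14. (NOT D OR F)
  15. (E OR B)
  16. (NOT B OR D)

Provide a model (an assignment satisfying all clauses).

A = False, B = False, C = False, D = False, E = True, F = False, G = True

Check each clause:
  1. (A OR G) — G is true.
  2. (A OR NOT B) — NOT B is true.
  3. (F OR G) — G is true.
  4. (NOT F OR NOT D) — NOT F is true.
  5. (C OR NOT D) — NOT D is true.
  6. (G OR NOT B) — NOT B is true.
  7. (NOT A OR NOT C) — NOT C is true.
  8. (NOT C OR NOT B) — NOT C is true.
  9. (NOT F OR C) — NOT F is true.
  10. (NOT E OR NOT C) — NOT C is true.
  11. (NOT F OR A) — NOT F is true.
  12. (E OR A) — E is true.
  13. (NOT B OR NOT D) — NOT D is true.
  14. (F OR NOT D) — NOT D is true.
  15. (E OR B) — E is true.
  16. (D OR NOT B) — NOT B is true.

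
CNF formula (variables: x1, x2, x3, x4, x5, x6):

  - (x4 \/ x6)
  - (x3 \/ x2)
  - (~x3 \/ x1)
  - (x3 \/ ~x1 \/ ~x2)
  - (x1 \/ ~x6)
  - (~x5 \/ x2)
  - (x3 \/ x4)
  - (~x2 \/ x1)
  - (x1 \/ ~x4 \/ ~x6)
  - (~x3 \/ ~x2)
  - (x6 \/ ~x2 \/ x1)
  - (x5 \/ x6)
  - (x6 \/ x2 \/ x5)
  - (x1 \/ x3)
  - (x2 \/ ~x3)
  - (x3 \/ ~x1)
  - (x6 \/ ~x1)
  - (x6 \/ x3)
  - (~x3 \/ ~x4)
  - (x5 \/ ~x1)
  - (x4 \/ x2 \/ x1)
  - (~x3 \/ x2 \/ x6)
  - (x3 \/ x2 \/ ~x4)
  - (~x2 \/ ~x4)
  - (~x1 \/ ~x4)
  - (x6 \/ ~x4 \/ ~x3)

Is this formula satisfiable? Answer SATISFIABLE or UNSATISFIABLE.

UNSATISFIABLE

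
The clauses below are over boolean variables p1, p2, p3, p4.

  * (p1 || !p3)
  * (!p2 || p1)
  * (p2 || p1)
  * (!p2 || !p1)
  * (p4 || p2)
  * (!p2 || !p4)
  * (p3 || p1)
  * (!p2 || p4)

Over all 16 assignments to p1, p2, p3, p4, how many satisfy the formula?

The models are:
  p1=1 p2=0 p3=0 p4=1
  p1=1 p2=0 p3=1 p4=1
Count: 2.

2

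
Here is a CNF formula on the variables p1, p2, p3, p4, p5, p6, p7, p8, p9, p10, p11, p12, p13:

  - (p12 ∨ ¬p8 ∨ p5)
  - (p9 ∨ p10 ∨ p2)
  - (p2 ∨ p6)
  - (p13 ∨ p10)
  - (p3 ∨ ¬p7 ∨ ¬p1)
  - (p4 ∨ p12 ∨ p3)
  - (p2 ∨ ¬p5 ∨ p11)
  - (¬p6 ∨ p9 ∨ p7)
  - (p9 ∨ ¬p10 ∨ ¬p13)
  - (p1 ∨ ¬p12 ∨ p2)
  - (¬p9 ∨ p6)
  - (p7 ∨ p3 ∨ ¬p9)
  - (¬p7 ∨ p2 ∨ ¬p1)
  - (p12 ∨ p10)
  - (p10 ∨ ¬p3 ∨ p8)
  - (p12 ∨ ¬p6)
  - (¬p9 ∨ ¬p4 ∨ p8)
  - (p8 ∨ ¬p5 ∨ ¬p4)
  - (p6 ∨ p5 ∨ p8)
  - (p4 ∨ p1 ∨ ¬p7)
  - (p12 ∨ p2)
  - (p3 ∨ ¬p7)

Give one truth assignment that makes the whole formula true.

p1=False, p2=True, p3=True, p4=True, p5=True, p6=True, p7=True, p8=True, p9=True, p10=True, p11=False, p12=True, p13=True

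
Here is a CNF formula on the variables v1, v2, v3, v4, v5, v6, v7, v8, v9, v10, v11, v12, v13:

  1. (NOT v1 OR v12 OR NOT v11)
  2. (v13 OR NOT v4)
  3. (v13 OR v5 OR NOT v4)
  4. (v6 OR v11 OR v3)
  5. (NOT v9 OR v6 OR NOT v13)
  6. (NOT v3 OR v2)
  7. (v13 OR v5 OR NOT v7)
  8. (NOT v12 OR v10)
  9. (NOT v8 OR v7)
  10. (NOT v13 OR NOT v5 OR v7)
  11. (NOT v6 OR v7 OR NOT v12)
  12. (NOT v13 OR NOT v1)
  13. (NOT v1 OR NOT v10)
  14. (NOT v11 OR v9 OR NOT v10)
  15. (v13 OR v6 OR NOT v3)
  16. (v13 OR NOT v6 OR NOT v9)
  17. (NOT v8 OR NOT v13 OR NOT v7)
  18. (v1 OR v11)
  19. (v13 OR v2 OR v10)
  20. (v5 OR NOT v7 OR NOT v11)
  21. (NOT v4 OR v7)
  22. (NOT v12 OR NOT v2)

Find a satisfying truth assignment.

v1=0, v2=1, v3=0, v4=0, v5=1, v6=1, v7=0, v8=0, v9=0, v10=0, v11=1, v12=0, v13=0

Check each clause:
  1. (NOT v1 OR v12 OR NOT v11) — NOT v1 is true.
  2. (NOT v4 OR v13) — NOT v4 is true.
  3. (v5 OR v13 OR NOT v4) — NOT v4 is true.
  4. (v6 OR v11 OR v3) — v11 is true.
  5. (NOT v13 OR NOT v9 OR v6) — NOT v13 is true.
  6. (v2 OR NOT v3) — v2 is true.
  7. (v5 OR v13 OR NOT v7) — NOT v7 is true.
  8. (NOT v12 OR v10) — NOT v12 is true.
  9. (NOT v8 OR v7) — NOT v8 is true.
  10. (v7 OR NOT v13 OR NOT v5) — NOT v13 is true.
  11. (NOT v12 OR NOT v6 OR v7) — NOT v12 is true.
  12. (NOT v13 OR NOT v1) — NOT v13 is true.
  13. (NOT v1 OR NOT v10) — NOT v1 is true.
  14. (NOT v11 OR v9 OR NOT v10) — NOT v10 is true.
  15. (v6 OR v13 OR NOT v3) — NOT v3 is true.
  16. (NOT v9 OR v13 OR NOT v6) — NOT v9 is true.
  17. (NOT v13 OR NOT v7 OR NOT v8) — NOT v8 is true.
  18. (v11 OR v1) — v11 is true.
  19. (v2 OR v10 OR v13) — v2 is true.
  20. (NOT v11 OR v5 OR NOT v7) — NOT v7 is true.
  21. (v7 OR NOT v4) — NOT v4 is true.
  22. (NOT v12 OR NOT v2) — NOT v12 is true.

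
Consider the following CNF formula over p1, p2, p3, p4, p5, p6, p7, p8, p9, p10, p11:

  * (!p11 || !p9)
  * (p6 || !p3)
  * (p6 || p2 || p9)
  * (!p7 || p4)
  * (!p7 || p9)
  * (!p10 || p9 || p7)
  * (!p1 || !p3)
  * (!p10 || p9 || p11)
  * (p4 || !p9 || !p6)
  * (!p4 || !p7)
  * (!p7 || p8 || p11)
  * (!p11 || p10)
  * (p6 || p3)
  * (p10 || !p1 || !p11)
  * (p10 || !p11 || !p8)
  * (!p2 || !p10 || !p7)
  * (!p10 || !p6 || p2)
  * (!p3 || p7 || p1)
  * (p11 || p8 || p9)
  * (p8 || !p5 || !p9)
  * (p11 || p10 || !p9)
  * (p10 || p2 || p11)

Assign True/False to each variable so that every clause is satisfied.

p1 = True, p2 = True, p3 = False, p4 = True, p5 = False, p6 = True, p7 = False, p8 = False, p9 = True, p10 = True, p11 = False

p5 occurs only negated in the remaining clauses — set p5 = False.
Set p1 = True and propagate.
  then p3 is forced to False.
  then p6 is forced to True.
For the remaining variables, p2 = True, p4 = True, p7 = False, p8 = False, p9 = True, p10 = True, p11 = False works.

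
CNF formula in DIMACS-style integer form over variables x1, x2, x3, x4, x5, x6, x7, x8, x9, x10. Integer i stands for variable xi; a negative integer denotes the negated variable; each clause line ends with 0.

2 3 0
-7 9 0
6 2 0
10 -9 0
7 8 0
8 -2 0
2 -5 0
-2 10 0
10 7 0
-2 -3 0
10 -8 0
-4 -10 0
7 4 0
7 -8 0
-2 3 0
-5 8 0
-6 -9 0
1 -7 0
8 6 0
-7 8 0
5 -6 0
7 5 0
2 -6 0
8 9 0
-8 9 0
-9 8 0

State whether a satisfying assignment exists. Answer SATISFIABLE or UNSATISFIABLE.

UNSATISFIABLE

x8 = True:
  propagation gives x10=True, x4=False, x7=True, x9=True; an empty clause results — contradiction.
x8 = False:
  propagation gives x7=True; an empty clause results — contradiction.
Every branch closes, so no satisfying assignment exists.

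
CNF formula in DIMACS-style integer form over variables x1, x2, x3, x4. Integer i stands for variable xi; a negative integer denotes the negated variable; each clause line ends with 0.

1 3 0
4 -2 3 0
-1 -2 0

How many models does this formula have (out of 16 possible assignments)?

Satisfying assignments:
  x1=0 x2=0 x3=1 x4=0
  x1=0 x2=0 x3=1 x4=1
  x1=0 x2=1 x3=1 x4=0
  x1=0 x2=1 x3=1 x4=1
  x1=1 x2=0 x3=0 x4=0
  x1=1 x2=0 x3=0 x4=1
  x1=1 x2=0 x3=1 x4=0
  x1=1 x2=0 x3=1 x4=1
Count: 8.

8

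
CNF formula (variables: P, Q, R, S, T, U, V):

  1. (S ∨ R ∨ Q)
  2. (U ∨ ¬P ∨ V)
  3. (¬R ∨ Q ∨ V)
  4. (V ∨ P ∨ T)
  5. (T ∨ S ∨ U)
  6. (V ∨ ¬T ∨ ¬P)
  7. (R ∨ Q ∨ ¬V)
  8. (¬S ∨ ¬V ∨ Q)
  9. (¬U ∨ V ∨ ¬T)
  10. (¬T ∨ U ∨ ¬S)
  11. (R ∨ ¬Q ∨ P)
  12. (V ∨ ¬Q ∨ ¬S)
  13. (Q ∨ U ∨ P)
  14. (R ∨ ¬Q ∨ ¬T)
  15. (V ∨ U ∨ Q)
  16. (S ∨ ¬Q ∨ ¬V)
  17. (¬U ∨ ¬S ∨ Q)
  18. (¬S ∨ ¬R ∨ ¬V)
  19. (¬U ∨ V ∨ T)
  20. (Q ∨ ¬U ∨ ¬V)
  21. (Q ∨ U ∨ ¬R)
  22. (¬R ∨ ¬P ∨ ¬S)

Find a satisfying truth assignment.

Try P = True.
The remaining clauses are satisfied by Q = True, R = False, S = True, T = False, U = True, V = True.
Check each clause:
  1. (Q ∨ R ∨ S) — Q is true.
  2. (¬P ∨ U ∨ V) — V is true.
  3. (¬R ∨ Q ∨ V) — Q is true.
  4. (P ∨ V ∨ T) — P is true.
  5. (U ∨ T ∨ S) — S is true.
  6. (V ∨ ¬T ∨ ¬P) — ¬T is true.
  7. (R ∨ Q ∨ ¬V) — Q is true.
  8. (Q ∨ ¬V ∨ ¬S) — Q is true.
  9. (¬U ∨ ¬T ∨ V) — ¬T is true.
  10. (¬S ∨ U ∨ ¬T) — ¬T is true.
  11. (R ∨ P ∨ ¬Q) — P is true.
  12. (¬Q ∨ ¬S ∨ V) — V is true.
  13. (Q ∨ P ∨ U) — P is true.
  14. (¬Q ∨ ¬T ∨ R) — ¬T is true.
  15. (Q ∨ U ∨ V) — Q is true.
  16. (¬V ∨ S ∨ ¬Q) — S is true.
  17. (¬U ∨ ¬S ∨ Q) — Q is true.
  18. (¬R ∨ ¬V ∨ ¬S) — ¬R is true.
  19. (¬U ∨ V ∨ T) — V is true.
  20. (¬U ∨ ¬V ∨ Q) — Q is true.
  21. (Q ∨ U ∨ ¬R) — Q is true.
  22. (¬P ∨ ¬R ∨ ¬S) — ¬R is true.

P=T  Q=T  R=F  S=T  T=F  U=T  V=T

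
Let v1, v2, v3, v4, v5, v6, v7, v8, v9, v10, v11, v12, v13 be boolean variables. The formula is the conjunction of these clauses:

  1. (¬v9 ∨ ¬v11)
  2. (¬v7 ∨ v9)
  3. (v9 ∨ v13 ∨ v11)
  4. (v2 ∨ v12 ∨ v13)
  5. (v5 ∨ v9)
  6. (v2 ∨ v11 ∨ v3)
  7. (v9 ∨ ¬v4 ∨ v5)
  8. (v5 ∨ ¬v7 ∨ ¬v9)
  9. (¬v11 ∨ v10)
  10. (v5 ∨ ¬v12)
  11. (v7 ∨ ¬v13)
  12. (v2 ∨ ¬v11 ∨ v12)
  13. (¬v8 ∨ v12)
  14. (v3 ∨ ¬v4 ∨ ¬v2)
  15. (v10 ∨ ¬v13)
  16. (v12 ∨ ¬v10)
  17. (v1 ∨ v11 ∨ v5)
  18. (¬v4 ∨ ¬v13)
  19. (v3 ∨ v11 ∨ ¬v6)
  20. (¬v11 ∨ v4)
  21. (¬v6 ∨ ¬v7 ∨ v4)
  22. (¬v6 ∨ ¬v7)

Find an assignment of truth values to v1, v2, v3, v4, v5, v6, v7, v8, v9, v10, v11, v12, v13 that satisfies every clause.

v1=True  v2=True  v3=True  v4=True  v5=True  v6=True  v7=False  v8=False  v9=True  v10=False  v11=False  v12=True  v13=False

Check each clause:
  1. (¬v9 ∨ ¬v11) — ¬v11 is true.
  2. (¬v7 ∨ v9) — v9 is true.
  3. (v9 ∨ v11 ∨ v13) — v9 is true.
  4. (v2 ∨ v13 ∨ v12) — v2 is true.
  5. (v5 ∨ v9) — v9 is true.
  6. (v11 ∨ v3 ∨ v2) — v2 is true.
  7. (¬v4 ∨ v9 ∨ v5) — v9 is true.
  8. (v5 ∨ ¬v9 ∨ ¬v7) — ¬v7 is true.
  9. (¬v11 ∨ v10) — ¬v11 is true.
  10. (v5 ∨ ¬v12) — v5 is true.
  11. (¬v13 ∨ v7) — ¬v13 is true.
  12. (¬v11 ∨ v12 ∨ v2) — v2 is true.
  13. (¬v8 ∨ v12) — ¬v8 is true.
  14. (¬v4 ∨ v3 ∨ ¬v2) — v3 is true.
  15. (v10 ∨ ¬v13) — ¬v13 is true.
  16. (¬v10 ∨ v12) — v12 is true.
  17. (v5 ∨ v11 ∨ v1) — v1 is true.
  18. (¬v13 ∨ ¬v4) — ¬v13 is true.
  19. (¬v6 ∨ v11 ∨ v3) — v3 is true.
  20. (v4 ∨ ¬v11) — v4 is true.
  21. (¬v7 ∨ ¬v6 ∨ v4) — ¬v7 is true.
  22. (¬v6 ∨ ¬v7) — ¬v7 is true.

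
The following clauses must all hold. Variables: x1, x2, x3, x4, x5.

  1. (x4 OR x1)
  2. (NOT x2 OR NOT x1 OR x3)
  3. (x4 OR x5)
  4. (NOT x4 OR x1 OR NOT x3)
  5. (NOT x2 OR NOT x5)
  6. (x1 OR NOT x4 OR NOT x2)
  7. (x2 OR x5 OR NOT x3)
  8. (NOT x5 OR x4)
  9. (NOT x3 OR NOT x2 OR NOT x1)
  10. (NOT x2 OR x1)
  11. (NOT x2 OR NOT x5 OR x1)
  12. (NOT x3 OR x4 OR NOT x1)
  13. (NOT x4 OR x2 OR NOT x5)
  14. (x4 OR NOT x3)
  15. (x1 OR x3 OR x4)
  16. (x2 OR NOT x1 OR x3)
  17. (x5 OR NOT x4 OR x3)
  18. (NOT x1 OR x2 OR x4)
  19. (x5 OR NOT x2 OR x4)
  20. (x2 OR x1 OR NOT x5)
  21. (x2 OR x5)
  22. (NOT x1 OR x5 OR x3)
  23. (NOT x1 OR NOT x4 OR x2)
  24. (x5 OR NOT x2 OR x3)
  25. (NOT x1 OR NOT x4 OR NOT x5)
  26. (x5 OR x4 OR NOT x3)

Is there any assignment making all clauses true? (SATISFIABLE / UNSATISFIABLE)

UNSATISFIABLE

x1 = True:
  x5 = True:
    propagation gives x2=False, x4=True; an empty clause results — contradiction.
  x5 = False:
    propagation gives x4=True, x3=True, x2=True; an empty clause results — contradiction.
x1 = False:
  propagation gives x4=True, x3=False, x2=False, x5=False; an empty clause results — contradiction.
Every branch closes, so no satisfying assignment exists.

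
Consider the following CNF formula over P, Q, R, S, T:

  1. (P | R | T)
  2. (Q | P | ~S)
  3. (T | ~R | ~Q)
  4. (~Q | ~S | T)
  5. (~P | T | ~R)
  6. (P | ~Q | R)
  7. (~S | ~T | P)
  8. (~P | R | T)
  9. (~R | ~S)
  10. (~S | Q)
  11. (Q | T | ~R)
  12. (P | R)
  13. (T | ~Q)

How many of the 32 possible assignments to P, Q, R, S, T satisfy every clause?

7

Split on R, then T.
  R=1, T=1: remaining (P,Q,S) ∈ {(0,0,0); (0,1,0); (1,0,0); (1,1,0)} — 4.
  R=1, T=0: a clause becomes empty — 0.
  R=0, T=1: remaining (P,Q,S) ∈ {(1,0,0); (1,1,0); (1,1,1)} — 3.
  R=0, T=0: a clause becomes empty — 0.
Total: 4 + 0 + 3 + 0 = 7.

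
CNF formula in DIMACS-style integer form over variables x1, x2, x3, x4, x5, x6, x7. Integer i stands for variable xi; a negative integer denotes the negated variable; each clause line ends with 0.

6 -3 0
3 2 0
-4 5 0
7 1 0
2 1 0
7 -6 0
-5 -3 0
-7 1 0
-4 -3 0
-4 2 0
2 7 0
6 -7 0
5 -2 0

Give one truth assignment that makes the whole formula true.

x1=T, x2=T, x3=F, x4=F, x5=T, x6=T, x7=T

Check each clause:
  1. (x6 OR NOT x3) — NOT x3 is true.
  2. (x3 OR x2) — x2 is true.
  3. (NOT x4 OR x5) — NOT x4 is true.
  4. (x7 OR x1) — x1 is true.
  5. (x2 OR x1) — x1 is true.
  6. (x7 OR NOT x6) — x7 is true.
  7. (NOT x5 OR NOT x3) — NOT x3 is true.
  8. (NOT x7 OR x1) — x1 is true.
  9. (NOT x3 OR NOT x4) — NOT x4 is true.
  10. (NOT x4 OR x2) — x2 is true.
  11. (x2 OR x7) — x2 is true.
  12. (x6 OR NOT x7) — x6 is true.
  13. (x5 OR NOT x2) — x5 is true.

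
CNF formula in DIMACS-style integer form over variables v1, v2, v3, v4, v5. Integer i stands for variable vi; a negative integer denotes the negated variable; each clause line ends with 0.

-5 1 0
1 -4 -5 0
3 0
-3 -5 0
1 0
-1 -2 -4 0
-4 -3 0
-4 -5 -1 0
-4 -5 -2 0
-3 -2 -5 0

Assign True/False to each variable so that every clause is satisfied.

(v3) is a unit clause, so v3 = True.
The clause (NOT v5) is unit: v5 must be False.
Unit propagation: (v1) forces v1 = True.
(NOT v4) is a unit clause, so v4 = False.
v2 is now unconstrained; take v2 = True.
Check each clause:
  1. (NOT v5 OR v1) — v1 is true.
  2. (v1 OR NOT v4 OR NOT v5) — v1 is true.
  3. (v3) — v3 is true.
  4. (NOT v3 OR NOT v5) — NOT v5 is true.
  5. (v1) — v1 is true.
  6. (NOT v2 OR NOT v1 OR NOT v4) — NOT v4 is true.
  7. (NOT v4 OR NOT v3) — NOT v4 is true.
  8. (NOT v4 OR NOT v1 OR NOT v5) — NOT v5 is true.
  9. (NOT v5 OR NOT v2 OR NOT v4) — NOT v5 is true.
  10. (NOT v3 OR NOT v2 OR NOT v5) — NOT v5 is true.

v1=T, v2=T, v3=T, v4=F, v5=F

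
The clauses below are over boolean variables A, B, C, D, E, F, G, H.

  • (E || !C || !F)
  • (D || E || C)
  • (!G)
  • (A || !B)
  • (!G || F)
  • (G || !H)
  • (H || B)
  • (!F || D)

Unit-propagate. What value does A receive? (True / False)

True

(!G) stands alone — G = False.
In (G || !H), G is now false; !H must hold, so H = False.
From (H || B) and H = False: B = True.
From (A || !B) and B = True: A = True.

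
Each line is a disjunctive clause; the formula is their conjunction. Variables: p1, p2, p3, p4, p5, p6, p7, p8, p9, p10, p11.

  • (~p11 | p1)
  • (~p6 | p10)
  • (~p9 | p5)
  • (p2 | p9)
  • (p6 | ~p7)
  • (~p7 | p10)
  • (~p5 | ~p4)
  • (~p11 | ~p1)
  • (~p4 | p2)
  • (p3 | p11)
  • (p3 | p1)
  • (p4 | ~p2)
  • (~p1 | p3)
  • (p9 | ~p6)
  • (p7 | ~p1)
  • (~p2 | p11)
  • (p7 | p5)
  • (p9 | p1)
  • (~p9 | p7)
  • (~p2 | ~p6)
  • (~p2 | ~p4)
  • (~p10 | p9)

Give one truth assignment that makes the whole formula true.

p1=F  p2=F  p3=T  p4=F  p5=T  p6=T  p7=T  p8=F  p9=T  p10=T  p11=F

Pure literal: p3 appears only positively; assign p3 = True.
Branch on p1: take p1 = False.
  then p11 is forced to False.
  then p2 is forced to False.
  then p9 is forced to True.
  then p5 is forced to True.
  then p4 is forced to False.
  then p7 is forced to True.
  then p6 is forced to True.
  then p10 is forced to True.
p8 is now unconstrained; take p8 = False.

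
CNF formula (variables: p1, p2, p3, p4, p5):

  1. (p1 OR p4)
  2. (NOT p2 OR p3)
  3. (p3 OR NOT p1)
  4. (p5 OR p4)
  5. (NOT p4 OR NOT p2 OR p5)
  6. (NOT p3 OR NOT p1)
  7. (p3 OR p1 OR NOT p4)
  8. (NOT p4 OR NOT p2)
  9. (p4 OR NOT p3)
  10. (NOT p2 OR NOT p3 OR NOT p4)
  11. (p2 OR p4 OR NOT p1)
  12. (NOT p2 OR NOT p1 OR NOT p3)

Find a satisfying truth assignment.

p5 occurs only positively in the remaining clauses — set p5 = True.
Set p1 = False and propagate.
  then p4 is forced to True.
  then p3 is forced to True.
  then p2 is forced to False.
Every clause has at least one true literal under this assignment.

p1=0, p2=0, p3=1, p4=1, p5=1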